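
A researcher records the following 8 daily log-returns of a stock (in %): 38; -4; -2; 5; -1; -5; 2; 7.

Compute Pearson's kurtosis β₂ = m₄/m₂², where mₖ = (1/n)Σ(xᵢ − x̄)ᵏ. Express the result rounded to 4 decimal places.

x̄ = 5.0000
Σ(xᵢ − x̄)² = 1368.0000 ⇒ m₂ = 171.00000
Σ(xᵢ − x̄)⁴ = 1206276.0000 ⇒ m₄ = 150784.50000
m₂² = 29241.00000
β₂ = m₄/m₂² = 150784.50000 / 29241.00000 ≈ 5.1566

5.1566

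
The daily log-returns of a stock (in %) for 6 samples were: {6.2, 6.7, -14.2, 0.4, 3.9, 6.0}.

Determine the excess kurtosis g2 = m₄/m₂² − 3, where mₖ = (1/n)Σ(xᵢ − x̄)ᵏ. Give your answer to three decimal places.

0.593

x̄ = 1.5000
Σ(xᵢ − x̄)² = 322.8400 ⇒ m₂ = 53.80667
Σ(xᵢ − x̄)⁴ = 62421.1540 ⇒ m₄ = 10403.52567
m₂² = 2895.15738
g2 = m₄/m₂² − 3 = 3.59342 − 3 ≈ 0.593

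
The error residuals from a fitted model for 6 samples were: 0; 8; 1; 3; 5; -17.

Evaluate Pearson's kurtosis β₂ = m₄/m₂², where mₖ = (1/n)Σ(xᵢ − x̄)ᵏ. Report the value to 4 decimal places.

x̄ = 0.0000
Σ(xᵢ − x̄)² = 388.0000 ⇒ m₂ = 64.66667
Σ(xᵢ − x̄)⁴ = 88324.0000 ⇒ m₄ = 14720.66667
m₂² = 4181.77778
β₂ = m₄/m₂² = 14720.66667 / 4181.77778 ≈ 3.5202

3.5202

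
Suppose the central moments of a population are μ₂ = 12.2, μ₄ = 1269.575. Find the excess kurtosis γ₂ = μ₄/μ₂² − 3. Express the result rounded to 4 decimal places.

5.5298

μ₂² = 12.2² = 148.84000
μ₄/μ₂² = 1269.575 / 148.84000 = 8.52980
γ₂ = 8.52980 − 3 ≈ 5.5298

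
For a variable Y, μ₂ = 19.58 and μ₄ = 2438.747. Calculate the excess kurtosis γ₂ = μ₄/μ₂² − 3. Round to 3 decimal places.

μ₂² = 19.58² = 383.37640
μ₄/μ₂² = 2438.747 / 383.37640 = 6.36123
γ₂ = 6.36123 − 3 ≈ 3.361

3.361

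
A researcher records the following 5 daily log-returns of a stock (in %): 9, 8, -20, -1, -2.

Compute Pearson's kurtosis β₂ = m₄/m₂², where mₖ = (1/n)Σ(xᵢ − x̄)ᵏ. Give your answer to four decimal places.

x̄ = -1.2000
Σ(xᵢ − x̄)² = 542.8000 ⇒ m₂ = 108.56000
Σ(xᵢ − x̄)⁴ = 142908.4960 ⇒ m₄ = 28581.69920
m₂² = 11785.27360
β₂ = m₄/m₂² = 28581.69920 / 11785.27360 ≈ 2.4252

2.4252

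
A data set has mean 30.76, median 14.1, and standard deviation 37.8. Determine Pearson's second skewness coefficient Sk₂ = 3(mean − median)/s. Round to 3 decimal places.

Sk₂ = 3(30.76 − 14.1) / 37.8 = 3 × 16.6600 / 37.8
    = 49.9800 / 37.8 ≈ 1.322

1.322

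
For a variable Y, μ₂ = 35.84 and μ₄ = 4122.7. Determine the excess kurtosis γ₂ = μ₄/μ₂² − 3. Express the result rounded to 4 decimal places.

μ₂² = 35.84² = 1284.50560
μ₄/μ₂² = 4122.7 / 1284.50560 = 3.20956
γ₂ = 3.20956 − 3 ≈ 0.2096

0.2096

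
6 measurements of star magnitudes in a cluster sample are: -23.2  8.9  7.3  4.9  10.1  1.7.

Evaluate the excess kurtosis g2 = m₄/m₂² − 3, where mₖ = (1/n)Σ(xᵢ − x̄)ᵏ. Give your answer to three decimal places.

0.792

x̄ = 1.6167
Σ(xᵢ − x̄)² = 783.9683 ⇒ m₂ = 130.66139
Σ(xᵢ − x̄)⁴ = 388444.8350 ⇒ m₄ = 64740.80584
m₂² = 17072.39855
g2 = m₄/m₂² − 3 = 3.79213 − 3 ≈ 0.792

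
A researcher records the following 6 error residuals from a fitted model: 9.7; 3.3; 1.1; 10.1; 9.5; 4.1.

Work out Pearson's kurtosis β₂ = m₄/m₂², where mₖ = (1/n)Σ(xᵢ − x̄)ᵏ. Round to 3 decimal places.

1.294

x̄ = 6.3000
Σ(xᵢ − x̄)² = 77.1200 ⇒ m₂ = 12.85333
Σ(xᵢ − x̄)⁴ = 1282.5920 ⇒ m₄ = 213.76533
m₂² = 165.20818
β₂ = m₄/m₂² = 213.76533 / 165.20818 ≈ 1.294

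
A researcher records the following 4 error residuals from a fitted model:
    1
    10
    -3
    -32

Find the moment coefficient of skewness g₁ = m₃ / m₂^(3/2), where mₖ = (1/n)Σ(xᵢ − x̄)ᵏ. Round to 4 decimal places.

-0.8417

x̄ = (1 + 10 - 3 - 32) / 4 = -6.0000
deviations (xᵢ − x̄): 7.0000, 16.0000, 3.0000, -26.0000
Σ(xᵢ − x̄)² = 990.0000 ⇒ m₂ = 990.0000/4 = 247.50000
Σ(xᵢ − x̄)³ = -13110.0000 ⇒ m₃ = -13110.0000/4 = -3277.50000
m₂^(3/2) = 247.50000^(1.5) = 3893.70285
g₁ = m₃ / m₂^(3/2) = -3277.50000 / 3893.70285 ≈ -0.8417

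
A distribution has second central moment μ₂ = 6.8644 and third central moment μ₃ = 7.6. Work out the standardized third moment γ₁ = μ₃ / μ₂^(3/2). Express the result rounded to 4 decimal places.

0.4226

σ = √μ₂ = √6.8644 = 2.62000
σ³ = μ₂^(3/2) = 17.98473
γ₁ = μ₃/σ³ = 7.6 / 17.98473 ≈ 0.4226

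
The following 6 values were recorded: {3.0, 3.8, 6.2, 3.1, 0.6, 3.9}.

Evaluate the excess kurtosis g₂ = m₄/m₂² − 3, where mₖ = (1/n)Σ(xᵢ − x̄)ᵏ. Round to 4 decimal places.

-0.2303

x̄ = 3.4333
Σ(xᵢ − x̄)² = 16.3333 ⇒ m₂ = 2.72222
Σ(xᵢ − x̄)⁴ = 123.1488 ⇒ m₄ = 20.52481
m₂² = 7.41049
g₂ = m₄/m₂² − 3 = 2.76969 − 3 ≈ -0.2303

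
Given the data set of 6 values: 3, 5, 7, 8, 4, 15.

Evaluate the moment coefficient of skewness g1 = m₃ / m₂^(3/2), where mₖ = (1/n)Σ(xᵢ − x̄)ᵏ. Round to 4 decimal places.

1.1127

x̄ = (3 + 5 + 7 + 8 + 4 + 15) / 6 = 7.0000
deviations (xᵢ − x̄): -4.0000, -2.0000, 0.0000, 1.0000, -3.0000, 8.0000
Σ(xᵢ − x̄)² = 94.0000 ⇒ m₂ = 94.0000/6 = 15.66667
Σ(xᵢ − x̄)³ = 414.0000 ⇒ m₃ = 414.0000/6 = 69.00000
m₂^(3/2) = 15.66667^(1.5) = 62.01045
g1 = m₃ / m₂^(3/2) = 69.00000 / 62.01045 ≈ 1.1127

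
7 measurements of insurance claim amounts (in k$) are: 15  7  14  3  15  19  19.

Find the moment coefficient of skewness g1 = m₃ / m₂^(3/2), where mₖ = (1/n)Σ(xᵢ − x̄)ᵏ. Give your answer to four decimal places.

-0.7125

x̄ = (15 + 7 + 14 + 3 + 15 + 19 + 19) / 7 = 13.1429
deviations (xᵢ − x̄): 1.8571, -6.1429, 0.8571, -10.1429, 1.8571, 5.8571, 5.8571
Σ(xᵢ − x̄)² = 216.8571 ⇒ m₂ = 216.8571/7 = 30.97959
Σ(xᵢ − x̄)³ = -859.9592 ⇒ m₃ = -859.9592/7 = -122.85131
m₂^(3/2) = 30.97959^(1.5) = 172.43028
g1 = m₃ / m₂^(3/2) = -122.85131 / 172.43028 ≈ -0.7125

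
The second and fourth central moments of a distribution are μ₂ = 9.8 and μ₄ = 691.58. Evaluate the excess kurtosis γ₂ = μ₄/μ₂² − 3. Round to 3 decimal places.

4.201

μ₂² = 9.8² = 96.04000
μ₄/μ₂² = 691.58 / 96.04000 = 7.20096
γ₂ = 7.20096 − 3 ≈ 4.201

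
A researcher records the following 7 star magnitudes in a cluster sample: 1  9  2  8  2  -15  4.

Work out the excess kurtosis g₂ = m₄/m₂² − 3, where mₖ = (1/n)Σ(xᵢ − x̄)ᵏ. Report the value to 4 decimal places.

0.9350

x̄ = 1.5714
Σ(xᵢ − x̄)² = 377.7143 ⇒ m₂ = 53.95918
Σ(xᵢ − x̄)⁴ = 80199.9650 ⇒ m₄ = 11457.13786
m₂² = 2911.59350
g₂ = m₄/m₂² − 3 = 3.93501 − 3 ≈ 0.9350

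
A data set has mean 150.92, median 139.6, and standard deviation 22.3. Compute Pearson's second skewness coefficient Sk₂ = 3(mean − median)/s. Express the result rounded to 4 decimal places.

Sk₂ = 3(150.92 − 139.6) / 22.3 = 3 × 11.3200 / 22.3
    = 33.9600 / 22.3 ≈ 1.5229

1.5229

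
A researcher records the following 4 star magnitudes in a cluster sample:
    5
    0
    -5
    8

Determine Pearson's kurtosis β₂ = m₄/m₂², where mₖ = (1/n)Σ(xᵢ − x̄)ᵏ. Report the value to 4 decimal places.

1.5802

x̄ = 2.0000
Σ(xᵢ − x̄)² = 98.0000 ⇒ m₂ = 24.50000
Σ(xᵢ − x̄)⁴ = 3794.0000 ⇒ m₄ = 948.50000
m₂² = 600.25000
β₂ = m₄/m₂² = 948.50000 / 600.25000 ≈ 1.5802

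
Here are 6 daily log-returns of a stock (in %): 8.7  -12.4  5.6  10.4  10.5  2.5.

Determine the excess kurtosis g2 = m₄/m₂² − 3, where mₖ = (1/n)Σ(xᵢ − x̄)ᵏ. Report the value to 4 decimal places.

0.3318

x̄ = 4.2167
Σ(xᵢ − x̄)² = 378.7883 ⇒ m₂ = 63.13139
Σ(xᵢ − x̄)⁴ = 79675.5951 ⇒ m₄ = 13279.26586
m₂² = 3985.57226
g2 = m₄/m₂² − 3 = 3.33183 − 3 ≈ 0.3318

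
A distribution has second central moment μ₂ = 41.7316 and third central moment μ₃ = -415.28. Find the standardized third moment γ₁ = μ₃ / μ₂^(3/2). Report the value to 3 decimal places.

σ = √μ₂ = √41.7316 = 6.46000
σ³ = μ₂^(3/2) = 269.58614
γ₁ = μ₃/σ³ = -415.28 / 269.58614 ≈ -1.540

-1.540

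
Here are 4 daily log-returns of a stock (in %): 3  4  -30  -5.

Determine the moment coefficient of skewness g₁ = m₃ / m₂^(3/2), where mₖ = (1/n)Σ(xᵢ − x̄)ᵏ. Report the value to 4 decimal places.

-0.9494

x̄ = (3 + 4 - 30 - 5) / 4 = -7.0000
deviations (xᵢ − x̄): 10.0000, 11.0000, -23.0000, 2.0000
Σ(xᵢ − x̄)² = 754.0000 ⇒ m₂ = 754.0000/4 = 188.50000
Σ(xᵢ − x̄)³ = -9828.0000 ⇒ m₃ = -9828.0000/4 = -2457.00000
m₂^(3/2) = 188.50000^(1.5) = 2588.01645
g₁ = m₃ / m₂^(3/2) = -2457.00000 / 2588.01645 ≈ -0.9494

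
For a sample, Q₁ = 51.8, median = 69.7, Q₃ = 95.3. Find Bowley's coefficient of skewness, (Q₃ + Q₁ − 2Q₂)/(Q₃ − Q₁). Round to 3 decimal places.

0.177

numerator: Q₃ + Q₁ − 2Q₂ = 95.3 + 51.8 − 2×69.7 = 7.7000
denominator: Q₃ − Q₁ = 95.3 − 51.8 = 43.5000
Bowley skewness = 7.7000 / 43.5000 ≈ 0.177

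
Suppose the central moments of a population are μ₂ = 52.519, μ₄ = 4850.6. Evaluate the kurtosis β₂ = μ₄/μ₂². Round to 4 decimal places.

μ₂² = 52.519² = 2758.24536
μ₄/μ₂² = 4850.6 / 2758.24536 = 1.75858
β₂ ≈ 1.7586

1.7586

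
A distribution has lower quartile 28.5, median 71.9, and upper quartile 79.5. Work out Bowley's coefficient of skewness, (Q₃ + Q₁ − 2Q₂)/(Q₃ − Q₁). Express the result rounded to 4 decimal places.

-0.7020

numerator: Q₃ + Q₁ − 2Q₂ = 79.5 + 28.5 − 2×71.9 = -35.8000
denominator: Q₃ − Q₁ = 79.5 − 28.5 = 51.0000
Bowley skewness = -35.8000 / 51.0000 ≈ -0.7020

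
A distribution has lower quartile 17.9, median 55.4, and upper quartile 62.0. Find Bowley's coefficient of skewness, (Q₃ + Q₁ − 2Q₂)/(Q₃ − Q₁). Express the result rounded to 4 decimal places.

numerator: Q₃ + Q₁ − 2Q₂ = 62.0 + 17.9 − 2×55.4 = -30.9000
denominator: Q₃ − Q₁ = 62.0 − 17.9 = 44.1000
Bowley skewness = -30.9000 / 44.1000 ≈ -0.7007

-0.7007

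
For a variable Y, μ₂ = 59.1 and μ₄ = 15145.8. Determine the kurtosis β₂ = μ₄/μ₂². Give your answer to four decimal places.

4.3363

μ₂² = 59.1² = 3492.81000
μ₄/μ₂² = 15145.8 / 3492.81000 = 4.33628
β₂ ≈ 4.3363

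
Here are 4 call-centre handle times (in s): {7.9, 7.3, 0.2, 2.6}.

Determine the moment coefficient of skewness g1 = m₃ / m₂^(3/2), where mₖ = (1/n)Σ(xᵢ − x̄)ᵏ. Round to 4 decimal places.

x̄ = (7.9 + 7.3 + 0.2 + 2.6) / 4 = 4.5000
deviations (xᵢ − x̄): 3.4000, 2.8000, -4.3000, -1.9000
Σ(xᵢ − x̄)² = 41.5000 ⇒ m₂ = 41.5000/4 = 10.37500
Σ(xᵢ − x̄)³ = -25.1100 ⇒ m₃ = -25.1100/4 = -6.27750
m₂^(3/2) = 10.37500^(1.5) = 33.41813
g1 = m₃ / m₂^(3/2) = -6.27750 / 33.41813 ≈ -0.1878

-0.1878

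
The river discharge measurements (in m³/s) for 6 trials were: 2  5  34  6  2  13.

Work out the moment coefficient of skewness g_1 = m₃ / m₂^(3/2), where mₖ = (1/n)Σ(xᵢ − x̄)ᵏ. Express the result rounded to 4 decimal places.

x̄ = (2 + 5 + 34 + 6 + 2 + 13) / 6 = 10.3333
deviations (xᵢ − x̄): -8.3333, -5.3333, 23.6667, -4.3333, -8.3333, 2.6667
Σ(xᵢ − x̄)² = 753.3333 ⇒ m₂ = 753.3333/6 = 125.55556
Σ(xᵢ − x̄)³ = 11884.4444 ⇒ m₃ = 11884.4444/6 = 1980.74074
m₂^(3/2) = 125.55556^(1.5) = 1406.86978
g_1 = m₃ / m₂^(3/2) = 1980.74074 / 1406.86978 ≈ 1.4079

1.4079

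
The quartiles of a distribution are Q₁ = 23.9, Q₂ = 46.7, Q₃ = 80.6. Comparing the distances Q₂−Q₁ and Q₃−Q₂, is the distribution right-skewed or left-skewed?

Q₂ − Q₁ = 22.8;  Q₃ − Q₂ = 33.9
Q₃ − Q₂ > Q₂ − Q₁ ⇒ the upper half is more spread out ⇒ right-skewed.

right-skewed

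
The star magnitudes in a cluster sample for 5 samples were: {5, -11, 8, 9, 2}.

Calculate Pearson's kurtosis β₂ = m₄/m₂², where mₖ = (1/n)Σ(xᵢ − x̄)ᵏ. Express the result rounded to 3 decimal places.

2.695

x̄ = 2.6000
Σ(xᵢ − x̄)² = 261.2000 ⇒ m₂ = 52.24000
Σ(xᵢ − x̄)⁴ = 36771.5360 ⇒ m₄ = 7354.30720
m₂² = 2729.01760
β₂ = m₄/m₂² = 7354.30720 / 2729.01760 ≈ 2.695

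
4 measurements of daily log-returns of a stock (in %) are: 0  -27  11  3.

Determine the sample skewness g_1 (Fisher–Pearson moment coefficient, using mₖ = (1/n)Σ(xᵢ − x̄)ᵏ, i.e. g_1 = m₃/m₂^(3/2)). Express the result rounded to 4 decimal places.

x̄ = (0 - 27 + 11 + 3) / 4 = -3.2500
deviations (xᵢ − x̄): 3.2500, -23.7500, 14.2500, 6.2500
Σ(xᵢ − x̄)² = 816.7500 ⇒ m₂ = 816.7500/4 = 204.18750
Σ(xᵢ − x̄)³ = -10224.3750 ⇒ m₃ = -10224.3750/4 = -2556.09375
m₂^(3/2) = 204.18750^(1.5) = 2917.72078
g_1 = m₃ / m₂^(3/2) = -2556.09375 / 2917.72078 ≈ -0.8761

-0.8761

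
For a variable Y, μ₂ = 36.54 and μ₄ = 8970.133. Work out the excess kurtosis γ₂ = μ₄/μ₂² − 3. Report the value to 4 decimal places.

3.7183

μ₂² = 36.54² = 1335.17160
μ₄/μ₂² = 8970.133 / 1335.17160 = 6.71834
γ₂ = 6.71834 − 3 ≈ 3.7183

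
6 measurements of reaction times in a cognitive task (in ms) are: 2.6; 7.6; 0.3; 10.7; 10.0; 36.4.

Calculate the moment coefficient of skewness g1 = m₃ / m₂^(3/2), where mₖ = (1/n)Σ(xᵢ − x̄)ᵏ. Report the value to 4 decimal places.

x̄ = (2.6 + 7.6 + 0.3 + 10.7 + 10.0 + 36.4) / 6 = 11.2667
deviations (xᵢ − x̄): -8.6667, -3.6667, -10.9667, -0.5667, -1.2667, 25.1333
Σ(xᵢ − x̄)² = 842.4333 ⇒ m₂ = 842.4333/6 = 140.40556
Σ(xᵢ − x̄)³ = 13854.9256 ⇒ m₃ = 13854.9256/6 = 2309.15426
m₂^(3/2) = 140.40556^(1.5) = 1663.70545
g1 = m₃ / m₂^(3/2) = 2309.15426 / 1663.70545 ≈ 1.3880

1.3880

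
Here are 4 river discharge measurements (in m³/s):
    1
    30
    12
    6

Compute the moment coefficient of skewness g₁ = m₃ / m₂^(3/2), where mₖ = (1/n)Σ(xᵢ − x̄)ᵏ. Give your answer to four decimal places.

x̄ = (1 + 30 + 12 + 6) / 4 = 12.2500
deviations (xᵢ − x̄): -11.2500, 17.7500, -0.2500, -6.2500
Σ(xᵢ − x̄)² = 480.7500 ⇒ m₂ = 480.7500/4 = 120.18750
Σ(xᵢ − x̄)³ = 3924.3750 ⇒ m₃ = 3924.3750/4 = 981.09375
m₂^(3/2) = 120.18750^(1.5) = 1317.61628
g₁ = m₃ / m₂^(3/2) = 981.09375 / 1317.61628 ≈ 0.7446

0.7446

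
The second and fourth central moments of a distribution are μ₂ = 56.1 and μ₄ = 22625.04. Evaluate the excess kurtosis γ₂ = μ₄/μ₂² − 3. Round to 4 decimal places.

μ₂² = 56.1² = 3147.21000
μ₄/μ₂² = 22625.04 / 3147.21000 = 7.18892
γ₂ = 7.18892 − 3 ≈ 4.1889

4.1889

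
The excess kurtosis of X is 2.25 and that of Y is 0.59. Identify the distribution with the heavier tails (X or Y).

X

Higher excess kurtosis ⇒ heavier tails relative to the normal distribution.
2.25 vs 0.59: the larger is 2.25, so X has heavier tails.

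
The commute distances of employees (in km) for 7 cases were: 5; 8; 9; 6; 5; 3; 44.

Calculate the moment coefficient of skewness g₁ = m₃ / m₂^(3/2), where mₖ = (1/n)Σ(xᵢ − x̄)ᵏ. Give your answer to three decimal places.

1.961

x̄ = (5 + 8 + 9 + 6 + 5 + 3 + 44) / 7 = 11.4286
deviations (xᵢ − x̄): -6.4286, -3.4286, -2.4286, -5.4286, -6.4286, -8.4286, 32.5714
Σ(xᵢ − x̄)² = 1261.7143 ⇒ m₂ = 1261.7143/7 = 180.24490
Σ(xᵢ − x̄)³ = 33210.2449 ⇒ m₃ = 33210.2449/7 = 4744.32070
m₂^(3/2) = 180.24490^(1.5) = 2419.88357
g₁ = m₃ / m₂^(3/2) = 4744.32070 / 2419.88357 ≈ 1.961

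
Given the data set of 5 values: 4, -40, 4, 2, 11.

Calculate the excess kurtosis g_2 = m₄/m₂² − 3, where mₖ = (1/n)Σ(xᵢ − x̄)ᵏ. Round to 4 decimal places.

x̄ = -3.8000
Σ(xᵢ − x̄)² = 1684.8000 ⇒ m₂ = 336.96000
Σ(xᵢ − x̄)⁴ = 1773766.1760 ⇒ m₄ = 354753.23520
m₂² = 113542.04160
g_2 = m₄/m₂² − 3 = 3.12442 − 3 ≈ 0.1244

0.1244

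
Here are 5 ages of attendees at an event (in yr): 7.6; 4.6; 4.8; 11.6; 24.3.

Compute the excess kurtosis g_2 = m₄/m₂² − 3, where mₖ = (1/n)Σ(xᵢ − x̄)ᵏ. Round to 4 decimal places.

x̄ = 10.5800
Σ(xᵢ − x̄)² = 267.3280 ⇒ m₂ = 53.46560
Σ(xᵢ − x̄)⁴ = 37908.5666 ⇒ m₄ = 7581.71331
m₂² = 2858.57038
g_2 = m₄/m₂² − 3 = 2.65227 − 3 ≈ -0.3477

-0.3477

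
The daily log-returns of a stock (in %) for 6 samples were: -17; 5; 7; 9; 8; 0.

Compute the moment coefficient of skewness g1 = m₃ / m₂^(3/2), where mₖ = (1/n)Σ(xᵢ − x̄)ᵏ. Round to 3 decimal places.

x̄ = (-17 + 5 + 7 + 9 + 8 + 0) / 6 = 2.0000
deviations (xᵢ − x̄): -19.0000, 3.0000, 5.0000, 7.0000, 6.0000, -2.0000
Σ(xᵢ − x̄)² = 484.0000 ⇒ m₂ = 484.0000/6 = 80.66667
Σ(xᵢ − x̄)³ = -6156.0000 ⇒ m₃ = -6156.0000/6 = -1026.00000
m₂^(3/2) = 80.66667^(1.5) = 724.50463
g1 = m₃ / m₂^(3/2) = -1026.00000 / 724.50463 ≈ -1.416

-1.416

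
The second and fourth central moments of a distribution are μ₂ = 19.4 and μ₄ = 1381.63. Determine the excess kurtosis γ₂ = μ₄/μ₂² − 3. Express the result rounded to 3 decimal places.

0.671

μ₂² = 19.4² = 376.36000
μ₄/μ₂² = 1381.63 / 376.36000 = 3.67103
γ₂ = 3.67103 − 3 ≈ 0.671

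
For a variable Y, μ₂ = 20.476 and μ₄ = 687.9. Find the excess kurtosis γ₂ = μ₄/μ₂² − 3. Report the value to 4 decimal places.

μ₂² = 20.476² = 419.26658
μ₄/μ₂² = 687.9 / 419.26658 = 1.64072
γ₂ = 1.64072 − 3 ≈ -1.3593

-1.3593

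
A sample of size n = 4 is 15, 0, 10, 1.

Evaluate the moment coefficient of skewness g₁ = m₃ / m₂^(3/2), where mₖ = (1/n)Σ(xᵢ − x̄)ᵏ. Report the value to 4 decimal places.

x̄ = (15 + 0 + 10 + 1) / 4 = 6.5000
deviations (xᵢ − x̄): 8.5000, -6.5000, 3.5000, -5.5000
Σ(xᵢ − x̄)² = 157.0000 ⇒ m₂ = 157.0000/4 = 39.25000
Σ(xᵢ − x̄)³ = 216.0000 ⇒ m₃ = 216.0000/4 = 54.00000
m₂^(3/2) = 39.25000^(1.5) = 245.90055
g₁ = m₃ / m₂^(3/2) = 54.00000 / 245.90055 ≈ 0.2196

0.2196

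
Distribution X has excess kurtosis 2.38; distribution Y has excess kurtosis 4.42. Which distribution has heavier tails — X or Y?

Higher excess kurtosis ⇒ heavier tails relative to the normal distribution.
2.38 vs 4.42: the larger is 4.42, so Y has heavier tails.

Y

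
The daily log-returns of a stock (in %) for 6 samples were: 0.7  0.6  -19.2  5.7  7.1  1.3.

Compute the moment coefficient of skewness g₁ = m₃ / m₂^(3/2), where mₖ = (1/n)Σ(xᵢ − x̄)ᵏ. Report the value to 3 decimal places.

-1.447

x̄ = (0.7 + 0.6 - 19.2 + 5.7 + 7.1 + 1.3) / 6 = -0.6333
deviations (xᵢ − x̄): 1.3333, 1.2333, -18.5667, 6.3333, 7.7333, 1.9333
Σ(xᵢ − x̄)² = 451.6733 ⇒ m₂ = 451.6733/6 = 75.27889
Σ(xᵢ − x̄)³ = -5672.3244 ⇒ m₃ = -5672.3244/6 = -945.38741
m₂^(3/2) = 75.27889^(1.5) = 653.14529
g₁ = m₃ / m₂^(3/2) = -945.38741 / 653.14529 ≈ -1.447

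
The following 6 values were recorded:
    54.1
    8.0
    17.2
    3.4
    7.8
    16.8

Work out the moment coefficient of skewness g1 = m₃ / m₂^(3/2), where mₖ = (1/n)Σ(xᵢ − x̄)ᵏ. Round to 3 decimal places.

1.455

x̄ = (54.1 + 8.0 + 17.2 + 3.4 + 7.8 + 16.8) / 6 = 17.8833
deviations (xᵢ − x̄): 36.2167, -9.8833, -0.6833, -14.4833, -10.0833, -1.0833
Σ(xᵢ − x̄)² = 1722.4083 ⇒ m₂ = 1722.4083/6 = 287.06806
Σ(xᵢ − x̄)³ = 42473.1494 ⇒ m₃ = 42473.1494/6 = 7078.85824
m₂^(3/2) = 287.06806^(1.5) = 4863.81784
g1 = m₃ / m₂^(3/2) = 7078.85824 / 4863.81784 ≈ 1.455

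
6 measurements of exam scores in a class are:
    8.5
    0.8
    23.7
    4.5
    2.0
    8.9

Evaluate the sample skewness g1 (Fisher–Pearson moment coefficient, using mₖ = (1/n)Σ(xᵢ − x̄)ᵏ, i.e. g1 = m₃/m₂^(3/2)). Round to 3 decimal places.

x̄ = (8.5 + 0.8 + 23.7 + 4.5 + 2.0 + 8.9) / 6 = 8.0667
deviations (xᵢ − x̄): 0.4333, -7.2667, 15.6333, -3.5667, -6.0667, 0.8333
Σ(xᵢ − x̄)² = 347.6133 ⇒ m₂ = 347.6133/6 = 57.93556
Σ(xᵢ − x̄)³ = 3169.0996 ⇒ m₃ = 3169.0996/6 = 528.18326
m₂^(3/2) = 57.93556^(1.5) = 440.97885
g1 = m₃ / m₂^(3/2) = 528.18326 / 440.97885 ≈ 1.198

1.198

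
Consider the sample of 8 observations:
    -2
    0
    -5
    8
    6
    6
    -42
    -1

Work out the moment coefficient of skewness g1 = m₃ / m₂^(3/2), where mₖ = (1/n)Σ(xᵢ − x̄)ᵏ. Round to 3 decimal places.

x̄ = (-2 + 0 - 5 + 8 + 6 + 6 - 42 - 1) / 8 = -3.7500
deviations (xᵢ − x̄): 1.7500, 3.7500, -1.2500, 11.7500, 9.7500, 9.7500, -38.2500, 2.7500
Σ(xᵢ − x̄)² = 1817.5000 ⇒ m₂ = 1817.5000/8 = 227.18750
Σ(xᵢ − x̄)³ = -52409.2500 ⇒ m₃ = -52409.2500/8 = -6551.15625
m₂^(3/2) = 227.18750^(1.5) = 3424.33819
g1 = m₃ / m₂^(3/2) = -6551.15625 / 3424.33819 ≈ -1.913

-1.913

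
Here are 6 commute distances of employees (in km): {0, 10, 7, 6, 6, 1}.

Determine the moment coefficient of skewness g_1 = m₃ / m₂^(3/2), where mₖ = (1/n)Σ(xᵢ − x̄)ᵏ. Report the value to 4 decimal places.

-0.2165

x̄ = (0 + 10 + 7 + 6 + 6 + 1) / 6 = 5.0000
deviations (xᵢ − x̄): -5.0000, 5.0000, 2.0000, 1.0000, 1.0000, -4.0000
Σ(xᵢ − x̄)² = 72.0000 ⇒ m₂ = 72.0000/6 = 12.00000
Σ(xᵢ − x̄)³ = -54.0000 ⇒ m₃ = -54.0000/6 = -9.00000
m₂^(3/2) = 12.00000^(1.5) = 41.56922
g_1 = m₃ / m₂^(3/2) = -9.00000 / 41.56922 ≈ -0.2165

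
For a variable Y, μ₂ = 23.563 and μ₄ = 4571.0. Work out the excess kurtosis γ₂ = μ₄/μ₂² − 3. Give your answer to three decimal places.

μ₂² = 23.563² = 555.21497
μ₄/μ₂² = 4571.0 / 555.21497 = 8.23285
γ₂ = 8.23285 − 3 ≈ 5.233

5.233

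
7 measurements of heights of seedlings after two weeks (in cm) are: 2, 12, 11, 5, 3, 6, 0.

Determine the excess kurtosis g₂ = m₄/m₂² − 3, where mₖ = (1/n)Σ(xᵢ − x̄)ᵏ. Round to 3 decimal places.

x̄ = 5.5714
Σ(xᵢ − x̄)² = 121.7143 ⇒ m₂ = 17.38776
Σ(xᵢ − x̄)⁴ = 3746.4140 ⇒ m₄ = 535.20200
m₂² = 302.33403
g₂ = m₄/m₂² − 3 = 1.77023 − 3 ≈ -1.230

-1.230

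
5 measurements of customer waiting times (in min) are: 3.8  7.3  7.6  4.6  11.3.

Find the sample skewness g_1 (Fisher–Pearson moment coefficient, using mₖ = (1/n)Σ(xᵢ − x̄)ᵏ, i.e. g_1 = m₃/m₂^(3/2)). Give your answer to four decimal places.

0.4503

x̄ = (3.8 + 7.3 + 7.6 + 4.6 + 11.3) / 5 = 6.9200
deviations (xᵢ − x̄): -3.1200, 0.3800, 0.6800, -2.3200, 4.3800
Σ(xᵢ − x̄)² = 34.9080 ⇒ m₂ = 34.9080/5 = 6.98160
Σ(xᵢ − x̄)³ = 41.5385 ⇒ m₃ = 41.5385/5 = 8.30770
m₂^(3/2) = 6.98160^(1.5) = 18.44728
g_1 = m₃ / m₂^(3/2) = 8.30770 / 18.44728 ≈ 0.4503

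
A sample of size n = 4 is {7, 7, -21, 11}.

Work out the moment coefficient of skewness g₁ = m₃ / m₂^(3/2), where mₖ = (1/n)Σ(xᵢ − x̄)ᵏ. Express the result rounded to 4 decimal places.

x̄ = (7 + 7 - 21 + 11) / 4 = 1.0000
deviations (xᵢ − x̄): 6.0000, 6.0000, -22.0000, 10.0000
Σ(xᵢ − x̄)² = 656.0000 ⇒ m₂ = 656.0000/4 = 164.00000
Σ(xᵢ − x̄)³ = -9216.0000 ⇒ m₃ = -9216.0000/4 = -2304.00000
m₂^(3/2) = 164.00000^(1.5) = 2100.22475
g₁ = m₃ / m₂^(3/2) = -2304.00000 / 2100.22475 ≈ -1.0970

-1.0970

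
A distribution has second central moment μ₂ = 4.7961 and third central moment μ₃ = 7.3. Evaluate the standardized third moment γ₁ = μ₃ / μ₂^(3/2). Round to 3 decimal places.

σ = √μ₂ = √4.7961 = 2.19000
σ³ = μ₂^(3/2) = 10.50346
γ₁ = μ₃/σ³ = 7.3 / 10.50346 ≈ 0.695

0.695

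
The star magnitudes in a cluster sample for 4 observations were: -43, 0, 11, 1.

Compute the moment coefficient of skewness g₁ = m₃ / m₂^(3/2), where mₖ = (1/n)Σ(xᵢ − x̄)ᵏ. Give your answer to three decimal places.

x̄ = (-43 + 0 + 11 + 1) / 4 = -7.7500
deviations (xᵢ − x̄): -35.2500, 7.7500, 18.7500, 8.7500
Σ(xᵢ − x̄)² = 1730.7500 ⇒ m₂ = 1730.7500/4 = 432.68750
Σ(xᵢ − x̄)³ = -36073.1250 ⇒ m₃ = -36073.1250/4 = -9018.28125
m₂^(3/2) = 432.68750^(1.5) = 9000.39404
g₁ = m₃ / m₂^(3/2) = -9018.28125 / 9000.39404 ≈ -1.002

-1.002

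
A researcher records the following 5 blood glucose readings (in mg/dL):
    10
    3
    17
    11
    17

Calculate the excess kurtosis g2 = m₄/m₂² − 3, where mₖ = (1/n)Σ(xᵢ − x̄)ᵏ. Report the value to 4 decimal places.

-1.0367

x̄ = 11.6000
Σ(xᵢ − x̄)² = 135.2000 ⇒ m₂ = 27.04000
Σ(xᵢ − x̄)⁴ = 7177.3760 ⇒ m₄ = 1435.47520
m₂² = 731.16160
g2 = m₄/m₂² − 3 = 1.96328 − 3 ≈ -1.0367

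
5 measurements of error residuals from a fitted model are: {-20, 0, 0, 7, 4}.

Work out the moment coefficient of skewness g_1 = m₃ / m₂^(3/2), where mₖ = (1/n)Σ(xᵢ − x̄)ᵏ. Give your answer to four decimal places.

x̄ = (-20 + 0 + 0 + 7 + 4) / 5 = -1.8000
deviations (xᵢ − x̄): -18.2000, 1.8000, 1.8000, 8.8000, 5.8000
Σ(xᵢ − x̄)² = 448.8000 ⇒ m₂ = 448.8000/5 = 89.76000
Σ(xᵢ − x̄)³ = -5140.3200 ⇒ m₃ = -5140.3200/5 = -1028.06400
m₂^(3/2) = 89.76000^(1.5) = 850.40199
g_1 = m₃ / m₂^(3/2) = -1028.06400 / 850.40199 ≈ -1.2089

-1.2089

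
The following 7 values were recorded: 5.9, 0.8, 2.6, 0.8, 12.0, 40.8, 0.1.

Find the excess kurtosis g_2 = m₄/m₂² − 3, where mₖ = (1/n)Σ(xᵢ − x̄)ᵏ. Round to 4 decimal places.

x̄ = 9.0000
Σ(xᵢ − x̄)² = 1284.5000 ⇒ m₂ = 183.50000
Σ(xᵢ − x̄)⁴ = 1039774.0706 ⇒ m₄ = 148539.15294
m₂² = 33672.25000
g_2 = m₄/m₂² − 3 = 4.41132 − 3 ≈ 1.4113

1.4113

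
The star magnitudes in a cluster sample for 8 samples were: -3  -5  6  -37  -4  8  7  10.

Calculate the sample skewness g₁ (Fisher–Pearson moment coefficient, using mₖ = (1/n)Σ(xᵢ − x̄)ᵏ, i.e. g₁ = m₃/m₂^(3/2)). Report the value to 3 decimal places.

x̄ = (-3 - 5 + 6 - 37 - 4 + 8 + 7 + 10) / 8 = -2.2500
deviations (xᵢ − x̄): -0.7500, -2.7500, 8.2500, -34.7500, -1.7500, 10.2500, 9.2500, 12.2500
Σ(xᵢ − x̄)² = 1627.5000 ⇒ m₂ = 1627.5000/8 = 203.43750
Σ(xᵢ − x̄)³ = -37721.2500 ⇒ m₃ = -37721.2500/8 = -4715.15625
m₂^(3/2) = 203.43750^(1.5) = 2901.65995
g₁ = m₃ / m₂^(3/2) = -4715.15625 / 2901.65995 ≈ -1.625

-1.625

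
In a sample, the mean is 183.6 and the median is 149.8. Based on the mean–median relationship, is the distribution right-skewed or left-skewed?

right-skewed

mean − median = 183.6 − 149.8 = 33.8
mean > median ⇒ the longer tail is on the right ⇒ right-skewed (positively skewed).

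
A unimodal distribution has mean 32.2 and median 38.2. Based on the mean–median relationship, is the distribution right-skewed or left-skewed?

mean − median = 32.2 − 38.2 = -6.0
mean < median ⇒ the longer tail is on the left ⇒ left-skewed (negatively skewed).

left-skewed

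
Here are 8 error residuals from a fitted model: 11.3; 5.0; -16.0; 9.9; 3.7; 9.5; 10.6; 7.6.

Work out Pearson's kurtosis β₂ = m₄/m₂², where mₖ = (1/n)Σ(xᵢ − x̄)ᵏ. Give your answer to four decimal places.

x̄ = 5.2000
Σ(xᵢ − x̄)² = 564.4400 ⇒ m₂ = 70.55500
Σ(xᵢ − x̄)⁴ = 205099.2932 ⇒ m₄ = 25637.41165
m₂² = 4978.00803
β₂ = m₄/m₂² = 25637.41165 / 4978.00803 ≈ 5.1501

5.1501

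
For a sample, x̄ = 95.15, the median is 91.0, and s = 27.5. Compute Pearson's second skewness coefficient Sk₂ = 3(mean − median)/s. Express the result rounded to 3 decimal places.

Sk₂ = 3(95.15 − 91.0) / 27.5 = 3 × 4.1500 / 27.5
    = 12.4500 / 27.5 ≈ 0.453

0.453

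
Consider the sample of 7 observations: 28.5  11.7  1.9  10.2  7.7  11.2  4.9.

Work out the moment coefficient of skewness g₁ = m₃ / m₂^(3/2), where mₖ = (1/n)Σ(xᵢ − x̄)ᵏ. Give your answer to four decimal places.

1.3013

x̄ = (28.5 + 11.7 + 1.9 + 10.2 + 7.7 + 11.2 + 4.9) / 7 = 10.8714
deviations (xᵢ − x̄): 17.6286, 0.8286, -8.9714, -0.6714, -3.1714, 0.3286, -5.9714
Σ(xᵢ − x̄)² = 438.2143 ⇒ m₂ = 438.2143/7 = 62.60204
Σ(xᵢ − x̄)³ = 4511.7654 ⇒ m₃ = 4511.7654/7 = 644.53791
m₂^(3/2) = 62.60204^(1.5) = 495.31643
g₁ = m₃ / m₂^(3/2) = 644.53791 / 495.31643 ≈ 1.3013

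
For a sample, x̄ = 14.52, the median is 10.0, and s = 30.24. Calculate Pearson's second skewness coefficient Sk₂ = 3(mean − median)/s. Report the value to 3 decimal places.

Sk₂ = 3(14.52 − 10.0) / 30.24 = 3 × 4.5200 / 30.24
    = 13.5600 / 30.24 ≈ 0.448

0.448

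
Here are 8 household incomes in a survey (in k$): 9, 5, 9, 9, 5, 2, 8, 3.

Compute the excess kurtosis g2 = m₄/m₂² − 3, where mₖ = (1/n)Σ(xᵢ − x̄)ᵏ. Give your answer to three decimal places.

-1.491

x̄ = 6.2500
Σ(xᵢ − x̄)² = 57.5000 ⇒ m₂ = 7.18750
Σ(xᵢ − x̄)⁴ = 623.6563 ⇒ m₄ = 77.95703
m₂² = 51.66016
g2 = m₄/m₂² − 3 = 1.50904 − 3 ≈ -1.491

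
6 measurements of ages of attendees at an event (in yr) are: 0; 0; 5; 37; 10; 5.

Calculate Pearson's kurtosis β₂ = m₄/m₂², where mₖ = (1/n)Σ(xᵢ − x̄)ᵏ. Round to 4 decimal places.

x̄ = 9.5000
Σ(xᵢ − x̄)² = 977.5000 ⇒ m₂ = 162.91667
Σ(xᵢ − x̄)⁴ = 589024.3750 ⇒ m₄ = 98170.72917
m₂² = 26541.84028
β₂ = m₄/m₂² = 98170.72917 / 26541.84028 ≈ 3.6987

3.6987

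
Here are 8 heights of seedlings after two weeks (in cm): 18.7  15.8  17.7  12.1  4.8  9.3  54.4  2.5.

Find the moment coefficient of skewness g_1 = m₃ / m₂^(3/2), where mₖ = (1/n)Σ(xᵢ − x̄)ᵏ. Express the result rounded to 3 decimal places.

1.689

x̄ = (18.7 + 15.8 + 17.7 + 12.1 + 4.8 + 9.3 + 54.4 + 2.5) / 8 = 16.9125
deviations (xᵢ − x̄): 1.7875, -1.1125, 0.7875, -4.8125, -12.1125, -7.6125, 37.4875, -14.4125
Σ(xᵢ − x̄)² = 1845.9088 ⇒ m₂ = 1845.9088/8 = 230.73859
Σ(xᵢ − x̄)³ = 47363.0534 ⇒ m₃ = 47363.0534/8 = 5920.38168
m₂^(3/2) = 230.73859^(1.5) = 3504.93818
g_1 = m₃ / m₂^(3/2) = 5920.38168 / 3504.93818 ≈ 1.689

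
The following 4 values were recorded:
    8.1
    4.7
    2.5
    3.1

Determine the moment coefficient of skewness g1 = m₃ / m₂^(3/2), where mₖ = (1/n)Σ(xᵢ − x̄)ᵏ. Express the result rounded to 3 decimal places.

0.735

x̄ = (8.1 + 4.7 + 2.5 + 3.1) / 4 = 4.6000
deviations (xᵢ − x̄): 3.5000, 0.1000, -2.1000, -1.5000
Σ(xᵢ − x̄)² = 18.9200 ⇒ m₂ = 18.9200/4 = 4.73000
Σ(xᵢ − x̄)³ = 30.2400 ⇒ m₃ = 30.2400/4 = 7.56000
m₂^(3/2) = 4.73000^(1.5) = 10.28707
g1 = m₃ / m₂^(3/2) = 7.56000 / 10.28707 ≈ 0.735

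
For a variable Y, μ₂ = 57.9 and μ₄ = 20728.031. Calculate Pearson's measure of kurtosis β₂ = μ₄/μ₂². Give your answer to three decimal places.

μ₂² = 57.9² = 3352.41000
μ₄/μ₂² = 20728.031 / 3352.41000 = 6.18302
β₂ ≈ 6.183

6.183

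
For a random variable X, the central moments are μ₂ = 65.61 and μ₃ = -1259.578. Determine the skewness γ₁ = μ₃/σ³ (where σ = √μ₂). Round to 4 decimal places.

-2.3701

σ = √μ₂ = √65.61 = 8.10000
σ³ = μ₂^(3/2) = 531.44100
γ₁ = μ₃/σ³ = -1259.578 / 531.44100 ≈ -2.3701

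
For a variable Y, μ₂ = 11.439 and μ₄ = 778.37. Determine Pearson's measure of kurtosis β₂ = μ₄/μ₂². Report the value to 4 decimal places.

5.9485

μ₂² = 11.439² = 130.85072
μ₄/μ₂² = 778.37 / 130.85072 = 5.94853
β₂ ≈ 5.9485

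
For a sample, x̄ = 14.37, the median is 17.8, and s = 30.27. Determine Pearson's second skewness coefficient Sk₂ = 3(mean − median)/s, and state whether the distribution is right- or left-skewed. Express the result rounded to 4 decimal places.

Sk₂ = 3(14.37 − 17.8) / 30.27 = 3 × -3.4300 / 30.27
    = -10.2900 / 30.27 ≈ -0.3399
Sk₂ < 0 ⇒ mean < median ⇒ left-skewed (negative skew).

-0.3399, left-skewed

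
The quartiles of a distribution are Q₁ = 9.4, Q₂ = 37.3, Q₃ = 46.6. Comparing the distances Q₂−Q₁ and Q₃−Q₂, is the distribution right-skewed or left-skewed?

left-skewed

Q₂ − Q₁ = 27.9;  Q₃ − Q₂ = 9.3
Q₂ − Q₁ > Q₃ − Q₂ ⇒ the lower half is more spread out ⇒ left-skewed.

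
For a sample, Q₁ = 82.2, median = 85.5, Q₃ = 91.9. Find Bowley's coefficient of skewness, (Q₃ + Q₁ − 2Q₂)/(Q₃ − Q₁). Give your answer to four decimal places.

0.3196

numerator: Q₃ + Q₁ − 2Q₂ = 91.9 + 82.2 − 2×85.5 = 3.1000
denominator: Q₃ − Q₁ = 91.9 − 82.2 = 9.7000
Bowley skewness = 3.1000 / 9.7000 ≈ 0.3196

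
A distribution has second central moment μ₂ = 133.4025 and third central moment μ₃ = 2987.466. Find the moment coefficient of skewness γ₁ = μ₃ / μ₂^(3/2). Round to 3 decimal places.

σ = √μ₂ = √133.4025 = 11.55000
σ³ = μ₂^(3/2) = 1540.79888
γ₁ = μ₃/σ³ = 2987.466 / 1540.79888 ≈ 1.939

1.939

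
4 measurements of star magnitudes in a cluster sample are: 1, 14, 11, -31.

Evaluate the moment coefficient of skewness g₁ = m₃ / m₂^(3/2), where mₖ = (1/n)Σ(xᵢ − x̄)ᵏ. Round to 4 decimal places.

x̄ = (1 + 14 + 11 - 31) / 4 = -1.2500
deviations (xᵢ − x̄): 2.2500, 15.2500, 12.2500, -29.7500
Σ(xᵢ − x̄)² = 1272.7500 ⇒ m₂ = 1272.7500/4 = 318.18750
Σ(xᵢ − x̄)³ = -20934.3750 ⇒ m₃ = -20934.3750/4 = -5233.59375
m₂^(3/2) = 318.18750^(1.5) = 5675.76848
g₁ = m₃ / m₂^(3/2) = -5233.59375 / 5675.76848 ≈ -0.9221

-0.9221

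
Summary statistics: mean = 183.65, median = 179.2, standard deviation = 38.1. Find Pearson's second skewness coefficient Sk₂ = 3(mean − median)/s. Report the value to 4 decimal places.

Sk₂ = 3(183.65 − 179.2) / 38.1 = 3 × 4.4500 / 38.1
    = 13.3500 / 38.1 ≈ 0.3504

0.3504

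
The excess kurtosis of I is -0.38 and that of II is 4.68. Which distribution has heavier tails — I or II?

II

Higher excess kurtosis ⇒ heavier tails relative to the normal distribution.
-0.38 vs 4.68: the larger is 4.68, so II has heavier tails. (II is leptokurtic — heavier-than-normal tails; the other is platykurtic.)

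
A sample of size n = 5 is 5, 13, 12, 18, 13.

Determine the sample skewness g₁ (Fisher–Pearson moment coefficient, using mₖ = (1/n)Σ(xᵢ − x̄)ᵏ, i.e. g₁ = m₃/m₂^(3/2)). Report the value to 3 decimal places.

-0.490

x̄ = (5 + 13 + 12 + 18 + 13) / 5 = 12.2000
deviations (xᵢ − x̄): -7.2000, 0.8000, -0.2000, 5.8000, 0.8000
Σ(xᵢ − x̄)² = 86.8000 ⇒ m₂ = 86.8000/5 = 17.36000
Σ(xᵢ − x̄)³ = -177.1200 ⇒ m₃ = -177.1200/5 = -35.42400
m₂^(3/2) = 17.36000^(1.5) = 72.33102
g₁ = m₃ / m₂^(3/2) = -35.42400 / 72.33102 ≈ -0.490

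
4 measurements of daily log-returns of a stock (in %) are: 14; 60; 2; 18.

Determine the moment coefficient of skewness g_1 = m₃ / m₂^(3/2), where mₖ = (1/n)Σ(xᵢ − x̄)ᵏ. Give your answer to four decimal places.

0.8989

x̄ = (14 + 60 + 2 + 18) / 4 = 23.5000
deviations (xᵢ − x̄): -9.5000, 36.5000, -21.5000, -5.5000
Σ(xᵢ − x̄)² = 1915.0000 ⇒ m₂ = 1915.0000/4 = 478.75000
Σ(xᵢ − x̄)³ = 37665.0000 ⇒ m₃ = 37665.0000/4 = 9416.25000
m₂^(3/2) = 478.75000^(1.5) = 10475.22067
g_1 = m₃ / m₂^(3/2) = 9416.25000 / 10475.22067 ≈ 0.8989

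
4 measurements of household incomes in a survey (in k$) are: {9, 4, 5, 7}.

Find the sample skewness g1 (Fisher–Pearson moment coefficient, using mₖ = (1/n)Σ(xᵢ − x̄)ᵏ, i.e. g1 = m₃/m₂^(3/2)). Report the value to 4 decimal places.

x̄ = (9 + 4 + 5 + 7) / 4 = 6.2500
deviations (xᵢ − x̄): 2.7500, -2.2500, -1.2500, 0.7500
Σ(xᵢ − x̄)² = 14.7500 ⇒ m₂ = 14.7500/4 = 3.68750
Σ(xᵢ − x̄)³ = 7.8750 ⇒ m₃ = 7.8750/4 = 1.96875
m₂^(3/2) = 3.68750^(1.5) = 7.08106
g1 = m₃ / m₂^(3/2) = 1.96875 / 7.08106 ≈ 0.2780

0.2780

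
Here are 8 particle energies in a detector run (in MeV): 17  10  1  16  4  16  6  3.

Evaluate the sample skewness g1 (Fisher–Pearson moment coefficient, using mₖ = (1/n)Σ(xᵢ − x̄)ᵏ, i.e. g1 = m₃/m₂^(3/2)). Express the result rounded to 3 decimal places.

0.115

x̄ = (17 + 10 + 1 + 16 + 4 + 16 + 6 + 3) / 8 = 9.1250
deviations (xᵢ − x̄): 7.8750, 0.8750, -8.1250, 6.8750, -5.1250, 6.8750, -3.1250, -6.1250
Σ(xᵢ − x̄)² = 296.8750 ⇒ m₂ = 296.8750/8 = 37.10938
Σ(xᵢ − x̄)³ = 207.6563 ⇒ m₃ = 207.6563/8 = 25.95703
m₂^(3/2) = 37.10938^(1.5) = 226.06090
g1 = m₃ / m₂^(3/2) = 25.95703 / 226.06090 ≈ 0.115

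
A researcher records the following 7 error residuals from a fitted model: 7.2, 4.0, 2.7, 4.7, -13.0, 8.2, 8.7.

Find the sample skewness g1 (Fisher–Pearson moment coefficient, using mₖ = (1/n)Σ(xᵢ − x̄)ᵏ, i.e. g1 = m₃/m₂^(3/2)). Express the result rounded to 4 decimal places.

-1.6721

x̄ = (7.2 + 4.0 + 2.7 + 4.7 - 13.0 + 8.2 + 8.7) / 7 = 3.2143
deviations (xᵢ − x̄): 3.9857, 0.7857, -0.5143, 1.4857, -16.2143, 4.9857, 5.4857
Σ(xᵢ − x̄)² = 336.8286 ⇒ m₂ = 336.8286/7 = 48.11837
Σ(xᵢ − x̄)³ = -3906.8265 ⇒ m₃ = -3906.8265/7 = -558.11808
m₂^(3/2) = 48.11837^(1.5) = 333.78462
g1 = m₃ / m₂^(3/2) = -558.11808 / 333.78462 ≈ -1.6721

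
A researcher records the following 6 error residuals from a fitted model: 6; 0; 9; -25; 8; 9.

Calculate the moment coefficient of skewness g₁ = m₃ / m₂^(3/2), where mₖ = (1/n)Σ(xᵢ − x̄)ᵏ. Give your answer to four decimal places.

x̄ = (6 + 0 + 9 - 25 + 8 + 9) / 6 = 1.1667
deviations (xᵢ − x̄): 4.8333, -1.1667, 7.8333, -26.1667, 6.8333, 7.8333
Σ(xᵢ − x̄)² = 878.8333 ⇒ m₂ = 878.8333/6 = 146.47222
Σ(xᵢ − x̄)³ = -16524.4444 ⇒ m₃ = -16524.4444/6 = -2754.07407
m₂^(3/2) = 146.47222^(1.5) = 1772.69045
g₁ = m₃ / m₂^(3/2) = -2754.07407 / 1772.69045 ≈ -1.5536

-1.5536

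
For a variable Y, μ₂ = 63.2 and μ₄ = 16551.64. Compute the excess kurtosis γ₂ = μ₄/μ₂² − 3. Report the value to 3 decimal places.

μ₂² = 63.2² = 3994.24000
μ₄/μ₂² = 16551.64 / 3994.24000 = 4.14388
γ₂ = 4.14388 − 3 ≈ 1.144

1.144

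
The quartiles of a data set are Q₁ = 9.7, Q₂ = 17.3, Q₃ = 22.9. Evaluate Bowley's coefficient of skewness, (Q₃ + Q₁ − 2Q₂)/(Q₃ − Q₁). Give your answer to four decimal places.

-0.1515

numerator: Q₃ + Q₁ − 2Q₂ = 22.9 + 9.7 − 2×17.3 = -2.0000
denominator: Q₃ − Q₁ = 22.9 − 9.7 = 13.2000
Bowley skewness = -2.0000 / 13.2000 ≈ -0.1515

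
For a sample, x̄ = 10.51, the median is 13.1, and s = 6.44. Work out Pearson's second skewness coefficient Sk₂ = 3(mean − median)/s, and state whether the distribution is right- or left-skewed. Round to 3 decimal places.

Sk₂ = 3(10.51 − 13.1) / 6.44 = 3 × -2.5900 / 6.44
    = -7.7700 / 6.44 ≈ -1.207
Sk₂ < 0 ⇒ mean < median ⇒ left-skewed (negative skew).

-1.207, left-skewed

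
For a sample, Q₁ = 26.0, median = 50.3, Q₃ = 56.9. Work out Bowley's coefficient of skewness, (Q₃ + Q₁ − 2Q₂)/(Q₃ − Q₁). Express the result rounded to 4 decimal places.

-0.5728

numerator: Q₃ + Q₁ − 2Q₂ = 56.9 + 26.0 − 2×50.3 = -17.7000
denominator: Q₃ − Q₁ = 56.9 − 26.0 = 30.9000
Bowley skewness = -17.7000 / 30.9000 ≈ -0.5728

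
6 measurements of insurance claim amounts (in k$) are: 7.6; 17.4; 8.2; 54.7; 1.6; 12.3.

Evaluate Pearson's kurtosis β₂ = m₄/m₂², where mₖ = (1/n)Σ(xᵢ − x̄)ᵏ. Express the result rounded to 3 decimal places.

3.690

x̄ = 16.9667
Σ(xᵢ − x̄)² = 1846.4933 ⇒ m₂ = 307.74889
Σ(xᵢ − x̄)⁴ = 2097056.8171 ⇒ m₄ = 349509.46952
m₂² = 94709.37861
β₂ = m₄/m₂² = 349509.46952 / 94709.37861 ≈ 3.690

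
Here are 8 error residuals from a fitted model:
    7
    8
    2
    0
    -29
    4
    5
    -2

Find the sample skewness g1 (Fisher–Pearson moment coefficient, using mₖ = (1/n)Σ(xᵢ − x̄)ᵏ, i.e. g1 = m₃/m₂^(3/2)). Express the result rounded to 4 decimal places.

-1.9205

x̄ = (7 + 8 + 2 + 0 - 29 + 4 + 5 - 2) / 8 = -0.6250
deviations (xᵢ − x̄): 7.6250, 8.6250, 2.6250, 0.6250, -28.3750, 4.6250, 5.6250, -1.3750
Σ(xᵢ − x̄)² = 999.8750 ⇒ m₂ = 999.8750/8 = 124.98438
Σ(xᵢ − x̄)³ = -21468.2813 ⇒ m₃ = -21468.2813/8 = -2683.53516
m₂^(3/2) = 124.98438^(1.5) = 1397.28045
g1 = m₃ / m₂^(3/2) = -2683.53516 / 1397.28045 ≈ -1.9205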